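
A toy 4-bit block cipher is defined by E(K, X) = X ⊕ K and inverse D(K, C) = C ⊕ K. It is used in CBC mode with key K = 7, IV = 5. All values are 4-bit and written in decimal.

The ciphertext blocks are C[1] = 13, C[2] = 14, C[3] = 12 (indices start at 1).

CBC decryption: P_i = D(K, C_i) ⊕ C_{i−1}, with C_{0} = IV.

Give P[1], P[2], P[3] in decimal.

P[1] = 15, P[2] = 4, P[3] = 5

P[1]: D(K, 13) = 10; 10 ⊕ 5 = 15.
P[2]: D(K, 14) = 9; 9 ⊕ 13 = 4.
P[3]: D(K, 12) = 11; 11 ⊕ 14 = 5.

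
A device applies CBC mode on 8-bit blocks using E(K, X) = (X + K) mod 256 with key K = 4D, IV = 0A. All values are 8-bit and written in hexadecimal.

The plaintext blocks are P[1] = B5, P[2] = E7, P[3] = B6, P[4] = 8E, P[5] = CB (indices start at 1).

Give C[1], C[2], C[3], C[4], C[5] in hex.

CBC encryption: C_i = E(K, P_i ⊕ C_{i−1}), with C_{0} = IV.
C[1]: P[1] ⊕ 0A = BF; E(K, BF) = 0C.
C[2]: P[2] ⊕ 0C = EB; E(K, EB) = 38.
C[3]: P[3] ⊕ 38 = 8E; E(K, 8E) = DB.
C[4]: P[4] ⊕ DB = 55; E(K, 55) = A2.
C[5]: P[5] ⊕ A2 = 69; E(K, 69) = B6.

C[1] = 0C, C[2] = 38, C[3] = DB, C[4] = A2, C[5] = B6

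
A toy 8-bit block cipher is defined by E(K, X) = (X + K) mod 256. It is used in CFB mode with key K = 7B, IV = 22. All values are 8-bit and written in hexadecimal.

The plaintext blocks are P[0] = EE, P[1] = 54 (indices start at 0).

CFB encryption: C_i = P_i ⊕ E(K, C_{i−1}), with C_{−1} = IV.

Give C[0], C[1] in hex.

C[0]: E(K, 22) = 9D; EE ⊕ 9D = 73.
C[1]: E(K, 73) = EE; 54 ⊕ EE = BA.

C[0] = 73, C[1] = BA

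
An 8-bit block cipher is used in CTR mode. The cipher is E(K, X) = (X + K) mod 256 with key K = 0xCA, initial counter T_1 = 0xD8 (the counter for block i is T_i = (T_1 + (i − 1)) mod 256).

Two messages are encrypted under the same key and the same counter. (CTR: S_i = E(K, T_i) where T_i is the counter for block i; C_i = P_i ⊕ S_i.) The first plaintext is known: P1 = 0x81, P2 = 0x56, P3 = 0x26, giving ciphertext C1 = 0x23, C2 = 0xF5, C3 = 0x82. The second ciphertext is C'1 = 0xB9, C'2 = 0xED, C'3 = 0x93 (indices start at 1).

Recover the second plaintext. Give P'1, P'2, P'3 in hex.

P'1 = 0x1B, P'2 = 0x4E, P'3 = 0x37

In CTR with a reused counter, both messages share the same keystream S_i, so C_i ⊕ C'_i = P_i ⊕ P'_i and thus P'_i = P_i ⊕ C_i ⊕ C'_i.
P'1: 0x81 ⊕ 0x23 ⊕ 0xB9 = 0x1B.
P'2: 0x56 ⊕ 0xF5 ⊕ 0xED = 0x4E.
P'3: 0x26 ⊕ 0x82 ⊕ 0x93 = 0x37.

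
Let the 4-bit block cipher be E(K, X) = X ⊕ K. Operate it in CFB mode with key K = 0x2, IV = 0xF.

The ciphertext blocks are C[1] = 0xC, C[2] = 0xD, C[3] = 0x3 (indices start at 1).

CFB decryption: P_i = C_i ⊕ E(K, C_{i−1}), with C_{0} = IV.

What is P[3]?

P[3] = 0xC

P[3]: E(K, 0xD) = 0xF; 0x3 ⊕ 0xF = 0xC.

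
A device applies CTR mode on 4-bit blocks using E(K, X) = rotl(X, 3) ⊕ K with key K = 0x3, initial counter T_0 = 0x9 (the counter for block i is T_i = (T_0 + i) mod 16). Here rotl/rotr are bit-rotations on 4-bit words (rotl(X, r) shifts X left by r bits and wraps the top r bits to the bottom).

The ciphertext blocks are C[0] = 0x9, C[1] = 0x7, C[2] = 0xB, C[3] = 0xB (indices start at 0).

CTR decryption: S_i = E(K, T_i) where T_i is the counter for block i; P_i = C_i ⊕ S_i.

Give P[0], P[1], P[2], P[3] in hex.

P[0]: T = 0x9, S = E(K, T) = 0xF; 0x9 ⊕ 0xF = 0x6.
P[1]: T = 0xA, S = E(K, T) = 0x6; 0x7 ⊕ 0x6 = 0x1.
P[2]: T = 0xB, S = E(K, T) = 0xE; 0xB ⊕ 0xE = 0x5.
P[3]: T = 0xC, S = E(K, T) = 0x5; 0xB ⊕ 0x5 = 0xE.

P[0] = 0x6, P[1] = 0x1, P[2] = 0x5, P[3] = 0xE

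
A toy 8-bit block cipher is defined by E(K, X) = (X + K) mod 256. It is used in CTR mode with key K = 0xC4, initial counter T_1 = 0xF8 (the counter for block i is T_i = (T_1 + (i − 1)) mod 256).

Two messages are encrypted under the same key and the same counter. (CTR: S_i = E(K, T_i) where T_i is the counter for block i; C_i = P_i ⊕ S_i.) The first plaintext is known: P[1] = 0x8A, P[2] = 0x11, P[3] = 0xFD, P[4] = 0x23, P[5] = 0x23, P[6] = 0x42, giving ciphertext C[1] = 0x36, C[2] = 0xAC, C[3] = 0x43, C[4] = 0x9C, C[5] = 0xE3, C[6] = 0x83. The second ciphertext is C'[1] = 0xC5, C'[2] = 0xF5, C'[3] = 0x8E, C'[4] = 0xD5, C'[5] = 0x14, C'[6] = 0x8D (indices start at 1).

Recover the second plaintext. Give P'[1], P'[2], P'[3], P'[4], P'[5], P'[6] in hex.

In CTR with a reused counter, both messages share the same keystream S_i, so C_i ⊕ C'_i = P_i ⊕ P'_i and thus P'_i = P_i ⊕ C_i ⊕ C'_i.
P'[1]: 0x8A ⊕ 0x36 ⊕ 0xC5 = 0x79.
P'[2]: 0x11 ⊕ 0xAC ⊕ 0xF5 = 0x48.
P'[3]: 0xFD ⊕ 0x43 ⊕ 0x8E = 0x30.
P'[4]: 0x23 ⊕ 0x9C ⊕ 0xD5 = 0x6A.
P'[5]: 0x23 ⊕ 0xE3 ⊕ 0x14 = 0xD4.
P'[6]: 0x42 ⊕ 0x83 ⊕ 0x8D = 0x4C.

P'[1] = 0x79, P'[2] = 0x48, P'[3] = 0x30, P'[4] = 0x6A, P'[5] = 0xD4, P'[6] = 0x4C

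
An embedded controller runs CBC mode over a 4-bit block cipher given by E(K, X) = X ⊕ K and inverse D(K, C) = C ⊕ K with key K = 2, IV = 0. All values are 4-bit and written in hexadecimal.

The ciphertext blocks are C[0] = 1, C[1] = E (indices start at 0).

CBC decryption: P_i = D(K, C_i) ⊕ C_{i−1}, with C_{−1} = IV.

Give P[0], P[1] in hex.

P[0] = 3, P[1] = D

P[0]: D(K, 1) = 3; 3 ⊕ 0 = 3.
P[1]: D(K, E) = C; C ⊕ 1 = D.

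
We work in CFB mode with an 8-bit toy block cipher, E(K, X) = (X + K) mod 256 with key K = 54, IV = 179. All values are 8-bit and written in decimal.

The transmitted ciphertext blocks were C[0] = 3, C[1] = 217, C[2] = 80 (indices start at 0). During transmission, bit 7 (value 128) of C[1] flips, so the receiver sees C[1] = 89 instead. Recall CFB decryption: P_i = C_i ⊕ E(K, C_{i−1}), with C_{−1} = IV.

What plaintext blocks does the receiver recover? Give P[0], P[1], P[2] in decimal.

Only C[1] changed, to 89. In CFB, a change in C_i flips the same bit in P_i and garbles P_{i+1}. Decrypting the received ciphertext:
P[0]: E(K, 179) = 233; 3 ⊕ 233 = 234.
P[1]: E(K, 3) = 57; 89 ⊕ 57 = 96.
P[2]: E(K, 89) = 143; 80 ⊕ 143 = 223.
Blocks that differ from the original plaintext: P[1], P[2].

P[0] = 234, P[1] = 96, P[2] = 223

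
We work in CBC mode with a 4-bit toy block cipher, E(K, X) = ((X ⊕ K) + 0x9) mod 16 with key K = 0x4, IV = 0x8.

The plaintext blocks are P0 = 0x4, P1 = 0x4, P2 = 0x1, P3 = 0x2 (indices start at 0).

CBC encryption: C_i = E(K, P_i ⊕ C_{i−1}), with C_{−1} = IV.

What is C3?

C0: P0 ⊕ 0x8 = 0xC; E(K, 0xC) = 0x1.
C1: P1 ⊕ 0x1 = 0x5; E(K, 0x5) = 0xA.
C2: P2 ⊕ 0xA = 0xB; E(K, 0xB) = 0x8.
C3: P3 ⊕ 0x8 = 0xA; E(K, 0xA) = 0x7.

C3 = 0x7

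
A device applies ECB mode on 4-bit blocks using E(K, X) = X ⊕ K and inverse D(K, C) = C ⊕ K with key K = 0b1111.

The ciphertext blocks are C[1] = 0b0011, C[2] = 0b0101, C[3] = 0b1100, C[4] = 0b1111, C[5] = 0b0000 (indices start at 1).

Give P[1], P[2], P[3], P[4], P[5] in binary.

ECB decryption: P_i = D(K, C_i).
P[1]: D(K, 0b0011) = 0b1100.
P[2]: D(K, 0b0101) = 0b1010.
P[3]: D(K, 0b1100) = 0b0011.
P[4]: D(K, 0b1111) = 0b0000.
P[5]: D(K, 0b0000) = 0b1111.

P[1] = 0b1100, P[2] = 0b1010, P[3] = 0b0011, P[4] = 0b0000, P[5] = 0b1111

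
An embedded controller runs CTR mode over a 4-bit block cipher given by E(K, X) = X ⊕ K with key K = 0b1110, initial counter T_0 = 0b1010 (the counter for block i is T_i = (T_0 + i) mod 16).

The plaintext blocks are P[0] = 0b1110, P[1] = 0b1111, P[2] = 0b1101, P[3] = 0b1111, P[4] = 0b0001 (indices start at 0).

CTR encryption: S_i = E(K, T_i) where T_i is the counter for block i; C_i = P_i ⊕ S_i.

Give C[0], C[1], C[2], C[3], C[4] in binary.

C[0] = 0b1010, C[1] = 0b1010, C[2] = 0b1111, C[3] = 0b1100, C[4] = 0b0001

C[0]: T = 0b1010, S = E(K, T) = 0b0100; 0b1110 ⊕ 0b0100 = 0b1010.
C[1]: T = 0b1011, S = E(K, T) = 0b0101; 0b1111 ⊕ 0b0101 = 0b1010.
C[2]: T = 0b1100, S = E(K, T) = 0b0010; 0b1101 ⊕ 0b0010 = 0b1111.
C[3]: T = 0b1101, S = E(K, T) = 0b0011; 0b1111 ⊕ 0b0011 = 0b1100.
C[4]: T = 0b1110, S = E(K, T) = 0b0000; 0b0001 ⊕ 0b0000 = 0b0001.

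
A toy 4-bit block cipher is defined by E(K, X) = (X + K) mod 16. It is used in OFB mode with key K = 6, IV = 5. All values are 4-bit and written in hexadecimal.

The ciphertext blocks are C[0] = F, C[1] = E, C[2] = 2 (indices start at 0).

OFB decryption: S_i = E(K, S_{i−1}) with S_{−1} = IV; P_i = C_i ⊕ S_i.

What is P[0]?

P[0] = 4

P[0]: S = E(K, 5) = B; F ⊕ B = 4.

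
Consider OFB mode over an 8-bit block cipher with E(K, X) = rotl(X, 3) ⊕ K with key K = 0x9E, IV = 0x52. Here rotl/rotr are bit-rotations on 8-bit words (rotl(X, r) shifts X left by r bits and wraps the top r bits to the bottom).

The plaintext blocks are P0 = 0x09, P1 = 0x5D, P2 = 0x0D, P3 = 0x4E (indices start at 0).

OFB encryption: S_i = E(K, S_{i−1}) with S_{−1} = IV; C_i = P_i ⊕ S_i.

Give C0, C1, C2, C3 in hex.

C0: S = E(K, 0x52) = 0x0C; 0x09 ⊕ 0x0C = 0x05.
C1: S = E(K, 0x0C) = 0xFE; 0x5D ⊕ 0xFE = 0xA3.
C2: S = E(K, 0xFE) = 0x69; 0x0D ⊕ 0x69 = 0x64.
C3: S = E(K, 0x69) = 0xD5; 0x4E ⊕ 0xD5 = 0x9B.

C0 = 0x05, C1 = 0xA3, C2 = 0x64, C3 = 0x9B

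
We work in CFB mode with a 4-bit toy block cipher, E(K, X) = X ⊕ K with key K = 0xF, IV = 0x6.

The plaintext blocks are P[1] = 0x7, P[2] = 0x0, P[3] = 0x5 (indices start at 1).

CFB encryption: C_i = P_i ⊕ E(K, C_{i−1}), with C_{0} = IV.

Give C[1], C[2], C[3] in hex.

C[1] = 0xE, C[2] = 0x1, C[3] = 0xB

C[1]: E(K, 0x6) = 0x9; 0x7 ⊕ 0x9 = 0xE.
C[2]: E(K, 0xE) = 0x1; 0x0 ⊕ 0x1 = 0x1.
C[3]: E(K, 0x1) = 0xE; 0x5 ⊕ 0xE = 0xB.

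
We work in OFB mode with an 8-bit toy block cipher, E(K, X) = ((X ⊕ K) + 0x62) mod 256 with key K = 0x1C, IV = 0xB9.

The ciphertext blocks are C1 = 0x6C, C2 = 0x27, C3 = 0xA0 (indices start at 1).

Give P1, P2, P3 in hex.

P1 = 0x6B, P2 = 0x5A, P3 = 0x63

OFB decryption: S_i = E(K, S_{i−1}) with S_{0} = IV; P_i = C_i ⊕ S_i.
P1: S = E(K, 0xB9) = 0x07; 0x6C ⊕ 0x07 = 0x6B.
P2: S = E(K, 0x07) = 0x7D; 0x27 ⊕ 0x7D = 0x5A.
P3: S = E(K, 0x7D) = 0xC3; 0xA0 ⊕ 0xC3 = 0x63.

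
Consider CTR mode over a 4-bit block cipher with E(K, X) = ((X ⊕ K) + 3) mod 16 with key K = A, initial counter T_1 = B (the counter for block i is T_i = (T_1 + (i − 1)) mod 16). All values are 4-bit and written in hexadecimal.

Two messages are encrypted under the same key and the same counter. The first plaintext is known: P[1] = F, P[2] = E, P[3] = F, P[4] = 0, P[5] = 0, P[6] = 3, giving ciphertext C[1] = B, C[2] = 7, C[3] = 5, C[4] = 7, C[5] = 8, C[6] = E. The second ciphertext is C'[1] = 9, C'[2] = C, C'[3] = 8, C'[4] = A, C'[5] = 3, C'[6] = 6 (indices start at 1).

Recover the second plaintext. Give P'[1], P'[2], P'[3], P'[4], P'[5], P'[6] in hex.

In CTR with a reused counter, both messages share the same keystream S_i, so C_i ⊕ C'_i = P_i ⊕ P'_i and thus P'_i = P_i ⊕ C_i ⊕ C'_i.
P'[1]: F ⊕ B ⊕ 9 = D.
P'[2]: E ⊕ 7 ⊕ C = 5.
P'[3]: F ⊕ 5 ⊕ 8 = 2.
P'[4]: 0 ⊕ 7 ⊕ A = D.
P'[5]: 0 ⊕ 8 ⊕ 3 = B.
P'[6]: 3 ⊕ E ⊕ 6 = B.

P'[1] = D, P'[2] = 5, P'[3] = 2, P'[4] = D, P'[5] = B, P'[6] = B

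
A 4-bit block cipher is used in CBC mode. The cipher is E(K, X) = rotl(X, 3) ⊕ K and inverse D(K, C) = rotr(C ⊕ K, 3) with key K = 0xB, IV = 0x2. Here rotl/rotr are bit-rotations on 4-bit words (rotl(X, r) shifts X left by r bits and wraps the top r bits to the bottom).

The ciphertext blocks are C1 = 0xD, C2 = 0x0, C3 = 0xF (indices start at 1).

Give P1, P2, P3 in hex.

P1 = 0xE, P2 = 0xA, P3 = 0x8

CBC decryption: P_i = D(K, C_i) ⊕ C_{i−1}, with C_{0} = IV.
P1: D(K, 0xD) = 0xC; 0xC ⊕ 0x2 = 0xE.
P2: D(K, 0x0) = 0x7; 0x7 ⊕ 0xD = 0xA.
P3: D(K, 0xF) = 0x8; 0x8 ⊕ 0x0 = 0x8.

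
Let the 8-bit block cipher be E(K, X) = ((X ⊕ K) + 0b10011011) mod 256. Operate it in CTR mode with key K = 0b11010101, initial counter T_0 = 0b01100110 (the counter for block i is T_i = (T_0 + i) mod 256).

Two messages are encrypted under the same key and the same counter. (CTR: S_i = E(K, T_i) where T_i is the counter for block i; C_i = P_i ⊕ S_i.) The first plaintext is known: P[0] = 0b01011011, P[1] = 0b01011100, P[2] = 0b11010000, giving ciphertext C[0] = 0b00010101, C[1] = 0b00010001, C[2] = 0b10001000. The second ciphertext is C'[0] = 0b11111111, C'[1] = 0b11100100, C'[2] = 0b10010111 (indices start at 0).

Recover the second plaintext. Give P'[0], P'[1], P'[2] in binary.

In CTR with a reused counter, both messages share the same keystream S_i, so C_i ⊕ C'_i = P_i ⊕ P'_i and thus P'_i = P_i ⊕ C_i ⊕ C'_i.
P'[0]: 0b01011011 ⊕ 0b00010101 ⊕ 0b11111111 = 0b10110001.
P'[1]: 0b01011100 ⊕ 0b00010001 ⊕ 0b11100100 = 0b10101001.
P'[2]: 0b11010000 ⊕ 0b10001000 ⊕ 0b10010111 = 0b11001111.

P'[0] = 0b10110001, P'[1] = 0b10101001, P'[2] = 0b11001111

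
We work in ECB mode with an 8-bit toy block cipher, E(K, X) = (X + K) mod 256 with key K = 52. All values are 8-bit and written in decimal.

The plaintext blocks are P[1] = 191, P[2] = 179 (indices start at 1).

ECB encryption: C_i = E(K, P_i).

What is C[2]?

C[2]: E(K, 179) = 231.

C[2] = 231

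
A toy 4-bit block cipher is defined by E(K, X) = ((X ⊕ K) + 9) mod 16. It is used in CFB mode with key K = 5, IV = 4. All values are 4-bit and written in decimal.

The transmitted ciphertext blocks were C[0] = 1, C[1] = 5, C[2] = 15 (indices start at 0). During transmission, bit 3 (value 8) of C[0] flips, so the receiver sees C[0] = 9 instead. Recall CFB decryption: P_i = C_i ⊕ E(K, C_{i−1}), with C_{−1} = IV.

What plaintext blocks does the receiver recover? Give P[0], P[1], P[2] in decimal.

Only C[0] changed, to 9. In CFB, a change in C_i flips the same bit in P_i and garbles P_{i+1}. Decrypting the received ciphertext:
P[0]: E(K, 4) = 10; 9 ⊕ 10 = 3.
P[1]: E(K, 9) = 5; 5 ⊕ 5 = 0.
P[2]: E(K, 5) = 9; 15 ⊕ 9 = 6.
Blocks that differ from the original plaintext: P[0], P[1].

P[0] = 3, P[1] = 0, P[2] = 6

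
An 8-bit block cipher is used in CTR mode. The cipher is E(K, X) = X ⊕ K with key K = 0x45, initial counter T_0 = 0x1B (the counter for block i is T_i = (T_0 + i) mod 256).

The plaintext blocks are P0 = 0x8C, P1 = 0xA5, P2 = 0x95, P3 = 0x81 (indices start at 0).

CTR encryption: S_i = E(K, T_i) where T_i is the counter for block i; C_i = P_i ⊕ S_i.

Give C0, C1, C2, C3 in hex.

C0 = 0xD2, C1 = 0xFC, C2 = 0xCD, C3 = 0xDA

C0: T = 0x1B, S = E(K, T) = 0x5E; 0x8C ⊕ 0x5E = 0xD2.
C1: T = 0x1C, S = E(K, T) = 0x59; 0xA5 ⊕ 0x59 = 0xFC.
C2: T = 0x1D, S = E(K, T) = 0x58; 0x95 ⊕ 0x58 = 0xCD.
C3: T = 0x1E, S = E(K, T) = 0x5B; 0x81 ⊕ 0x5B = 0xDA.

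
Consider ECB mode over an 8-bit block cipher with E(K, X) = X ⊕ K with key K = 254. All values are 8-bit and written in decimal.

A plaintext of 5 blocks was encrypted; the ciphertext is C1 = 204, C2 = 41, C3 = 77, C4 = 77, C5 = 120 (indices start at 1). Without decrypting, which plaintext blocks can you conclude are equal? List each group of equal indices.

P3 = P4

ECB encrypts each block independently with the same key, so equal ciphertext blocks imply equal plaintext blocks.
C3 = C4 = 77, so P3 = P4.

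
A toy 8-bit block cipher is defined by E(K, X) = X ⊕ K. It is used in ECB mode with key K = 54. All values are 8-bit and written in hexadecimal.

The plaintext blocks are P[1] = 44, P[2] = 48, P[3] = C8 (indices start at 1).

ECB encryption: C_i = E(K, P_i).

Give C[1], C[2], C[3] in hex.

C[1] = 10, C[2] = 1C, C[3] = 9C

C[1]: E(K, 44) = 10.
C[2]: E(K, 48) = 1C.
C[3]: E(K, C8) = 9C.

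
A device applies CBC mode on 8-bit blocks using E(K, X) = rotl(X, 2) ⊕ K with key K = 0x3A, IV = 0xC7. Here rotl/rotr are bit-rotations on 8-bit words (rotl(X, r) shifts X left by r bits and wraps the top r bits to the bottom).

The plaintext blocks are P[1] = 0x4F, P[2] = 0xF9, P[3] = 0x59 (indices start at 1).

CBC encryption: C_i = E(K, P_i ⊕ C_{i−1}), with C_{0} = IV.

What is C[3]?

C[3] = 0xA9

C[1]: P[1] ⊕ 0xC7 = 0x88; E(K, 0x88) = 0x18.
C[2]: P[2] ⊕ 0x18 = 0xE1; E(K, 0xE1) = 0xBD.
C[3]: P[3] ⊕ 0xBD = 0xE4; E(K, 0xE4) = 0xA9.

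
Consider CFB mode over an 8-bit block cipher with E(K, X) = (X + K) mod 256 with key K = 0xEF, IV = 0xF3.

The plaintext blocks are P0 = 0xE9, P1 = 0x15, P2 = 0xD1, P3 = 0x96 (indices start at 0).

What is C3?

C3 = 0x68

CFB encryption: C_i = P_i ⊕ E(K, C_{i−1}), with C_{−1} = IV.
C0: E(K, 0xF3) = 0xE2; 0xE9 ⊕ 0xE2 = 0x0B.
C1: E(K, 0x0B) = 0xFA; 0x15 ⊕ 0xFA = 0xEF.
C2: E(K, 0xEF) = 0xDE; 0xD1 ⊕ 0xDE = 0x0F.
C3: E(K, 0x0F) = 0xFE; 0x96 ⊕ 0xFE = 0x68.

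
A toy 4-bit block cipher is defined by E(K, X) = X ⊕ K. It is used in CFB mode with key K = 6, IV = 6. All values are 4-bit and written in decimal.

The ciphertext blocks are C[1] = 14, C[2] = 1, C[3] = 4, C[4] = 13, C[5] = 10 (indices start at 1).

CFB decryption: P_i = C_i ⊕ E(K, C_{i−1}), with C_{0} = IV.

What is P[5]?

P[5] = 1

P[5]: E(K, 13) = 11; 10 ⊕ 11 = 1.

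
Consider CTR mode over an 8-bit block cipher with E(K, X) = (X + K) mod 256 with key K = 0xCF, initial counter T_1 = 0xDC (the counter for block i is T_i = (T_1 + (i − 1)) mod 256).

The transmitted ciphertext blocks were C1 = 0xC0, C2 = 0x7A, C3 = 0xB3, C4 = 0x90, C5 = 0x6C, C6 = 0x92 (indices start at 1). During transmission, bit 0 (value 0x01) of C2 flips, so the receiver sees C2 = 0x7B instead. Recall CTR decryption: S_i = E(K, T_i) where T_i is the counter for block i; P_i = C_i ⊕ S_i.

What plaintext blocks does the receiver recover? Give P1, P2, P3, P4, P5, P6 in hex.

Only C2 changed, to 0x7B. In CTR, a change in C_i flips the same bit in P_i only; the keystream is unaffected. Decrypting the received ciphertext:
P1: T = 0xDC, S = E(K, T) = 0xAB; 0xC0 ⊕ 0xAB = 0x6B.
P2: T = 0xDD, S = E(K, T) = 0xAC; 0x7B ⊕ 0xAC = 0xD7.
P3: T = 0xDE, S = E(K, T) = 0xAD; 0xB3 ⊕ 0xAD = 0x1E.
P4: T = 0xDF, S = E(K, T) = 0xAE; 0x90 ⊕ 0xAE = 0x3E.
P5: T = 0xE0, S = E(K, T) = 0xAF; 0x6C ⊕ 0xAF = 0xC3.
P6: T = 0xE1, S = E(K, T) = 0xB0; 0x92 ⊕ 0xB0 = 0x22.
Blocks that differ from the original plaintext: P2.

P1 = 0x6B, P2 = 0xD7, P3 = 0x1E, P4 = 0x3E, P5 = 0xC3, P6 = 0x22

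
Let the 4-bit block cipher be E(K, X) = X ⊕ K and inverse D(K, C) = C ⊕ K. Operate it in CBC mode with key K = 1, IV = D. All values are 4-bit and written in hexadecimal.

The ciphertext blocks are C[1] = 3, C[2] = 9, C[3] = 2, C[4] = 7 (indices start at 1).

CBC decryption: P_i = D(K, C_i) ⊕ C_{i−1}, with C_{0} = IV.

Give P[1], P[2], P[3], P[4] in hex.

P[1]: D(K, 3) = 2; 2 ⊕ D = F.
P[2]: D(K, 9) = 8; 8 ⊕ 3 = B.
P[3]: D(K, 2) = 3; 3 ⊕ 9 = A.
P[4]: D(K, 7) = 6; 6 ⊕ 2 = 4.

P[1] = F, P[2] = B, P[3] = A, P[4] = 4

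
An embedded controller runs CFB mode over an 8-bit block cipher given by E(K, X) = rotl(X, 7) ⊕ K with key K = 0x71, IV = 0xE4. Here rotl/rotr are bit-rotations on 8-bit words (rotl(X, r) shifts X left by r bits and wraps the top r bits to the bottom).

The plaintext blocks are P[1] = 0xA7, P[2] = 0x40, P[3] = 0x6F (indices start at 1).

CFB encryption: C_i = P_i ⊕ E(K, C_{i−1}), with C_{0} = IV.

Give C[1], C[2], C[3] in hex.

C[1]: E(K, 0xE4) = 0x03; 0xA7 ⊕ 0x03 = 0xA4.
C[2]: E(K, 0xA4) = 0x23; 0x40 ⊕ 0x23 = 0x63.
C[3]: E(K, 0x63) = 0xC0; 0x6F ⊕ 0xC0 = 0xAF.

C[1] = 0xA4, C[2] = 0x63, C[3] = 0xAF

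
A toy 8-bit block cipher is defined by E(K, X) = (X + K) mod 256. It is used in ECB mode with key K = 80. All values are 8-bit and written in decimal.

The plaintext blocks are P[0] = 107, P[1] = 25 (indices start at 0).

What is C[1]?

C[1] = 105

ECB encryption: C_i = E(K, P_i).
C[1]: E(K, 25) = 105.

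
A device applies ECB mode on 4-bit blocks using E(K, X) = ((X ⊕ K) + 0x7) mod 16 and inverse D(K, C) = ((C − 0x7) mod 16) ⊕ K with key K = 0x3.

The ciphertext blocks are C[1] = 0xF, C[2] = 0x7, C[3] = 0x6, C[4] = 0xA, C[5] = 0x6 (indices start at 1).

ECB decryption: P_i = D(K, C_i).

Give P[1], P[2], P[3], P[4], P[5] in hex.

P[1]: D(K, 0xF) = 0xB.
P[2]: D(K, 0x7) = 0x3.
P[3]: D(K, 0x6) = 0xC.
P[4]: D(K, 0xA) = 0x0.
P[5]: D(K, 0x6) = 0xC.

P[1] = 0xB, P[2] = 0x3, P[3] = 0xC, P[4] = 0x0, P[5] = 0xC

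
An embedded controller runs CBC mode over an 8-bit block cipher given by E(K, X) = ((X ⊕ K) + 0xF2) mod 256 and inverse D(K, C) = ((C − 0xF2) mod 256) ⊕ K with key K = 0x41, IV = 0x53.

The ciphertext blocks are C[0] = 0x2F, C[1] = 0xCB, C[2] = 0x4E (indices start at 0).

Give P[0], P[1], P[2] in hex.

CBC decryption: P_i = D(K, C_i) ⊕ C_{i−1}, with C_{−1} = IV.
P[0]: D(K, 0x2F) = 0x7C; 0x7C ⊕ 0x53 = 0x2F.
P[1]: D(K, 0xCB) = 0x98; 0x98 ⊕ 0x2F = 0xB7.
P[2]: D(K, 0x4E) = 0x1D; 0x1D ⊕ 0xCB = 0xD6.

P[0] = 0x2F, P[1] = 0xB7, P[2] = 0xD6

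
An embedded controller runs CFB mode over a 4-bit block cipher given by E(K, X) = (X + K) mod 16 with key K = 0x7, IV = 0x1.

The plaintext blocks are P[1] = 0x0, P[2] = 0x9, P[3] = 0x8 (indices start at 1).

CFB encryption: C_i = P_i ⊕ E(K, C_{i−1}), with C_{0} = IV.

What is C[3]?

C[1]: E(K, 0x1) = 0x8; 0x0 ⊕ 0x8 = 0x8.
C[2]: E(K, 0x8) = 0xF; 0x9 ⊕ 0xF = 0x6.
C[3]: E(K, 0x6) = 0xD; 0x8 ⊕ 0xD = 0x5.

C[3] = 0x5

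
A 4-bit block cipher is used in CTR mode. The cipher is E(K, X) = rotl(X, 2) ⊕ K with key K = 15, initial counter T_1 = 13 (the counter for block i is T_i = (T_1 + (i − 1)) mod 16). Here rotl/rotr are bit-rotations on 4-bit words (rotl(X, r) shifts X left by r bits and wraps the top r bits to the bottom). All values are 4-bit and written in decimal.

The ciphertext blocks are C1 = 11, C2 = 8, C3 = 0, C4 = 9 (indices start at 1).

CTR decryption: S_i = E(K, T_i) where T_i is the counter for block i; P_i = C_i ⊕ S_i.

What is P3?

P3 = 0

P3: T = 15, S = E(K, T) = 0; 0 ⊕ 0 = 0.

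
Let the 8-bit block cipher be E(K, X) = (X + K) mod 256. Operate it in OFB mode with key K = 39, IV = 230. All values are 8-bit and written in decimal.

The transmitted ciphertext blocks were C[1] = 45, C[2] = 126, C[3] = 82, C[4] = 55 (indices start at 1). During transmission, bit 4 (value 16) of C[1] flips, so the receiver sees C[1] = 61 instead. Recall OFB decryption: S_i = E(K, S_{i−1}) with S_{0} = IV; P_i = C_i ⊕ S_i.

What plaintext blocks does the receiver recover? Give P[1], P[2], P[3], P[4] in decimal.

P[1] = 48, P[2] = 74, P[3] = 9, P[4] = 181

Only C[1] changed, to 61. In OFB, a change in C_i flips the same bit in P_i only; the keystream is unaffected. Decrypting the received ciphertext:
P[1]: S = E(K, 230) = 13; 61 ⊕ 13 = 48.
P[2]: S = E(K, 13) = 52; 126 ⊕ 52 = 74.
P[3]: S = E(K, 52) = 91; 82 ⊕ 91 = 9.
P[4]: S = E(K, 91) = 130; 55 ⊕ 130 = 181.
Blocks that differ from the original plaintext: P[1].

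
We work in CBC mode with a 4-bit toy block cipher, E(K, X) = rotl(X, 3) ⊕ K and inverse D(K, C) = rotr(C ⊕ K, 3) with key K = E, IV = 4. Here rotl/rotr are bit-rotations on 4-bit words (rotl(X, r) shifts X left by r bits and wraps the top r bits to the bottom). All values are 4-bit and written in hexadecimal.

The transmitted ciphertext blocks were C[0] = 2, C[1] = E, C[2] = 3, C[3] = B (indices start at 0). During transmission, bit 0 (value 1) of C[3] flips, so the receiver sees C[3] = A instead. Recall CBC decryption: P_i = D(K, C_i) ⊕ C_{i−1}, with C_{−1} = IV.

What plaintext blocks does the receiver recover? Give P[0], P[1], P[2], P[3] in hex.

P[0] = D, P[1] = 2, P[2] = 5, P[3] = B

Only C[3] changed, to A. In CBC, a change in C_i garbles P_i and flips the same bit in P_{i+1}. Decrypting the received ciphertext:
P[0]: D(K, 2) = 9; 9 ⊕ 4 = D.
P[1]: D(K, E) = 0; 0 ⊕ 2 = 2.
P[2]: D(K, 3) = B; B ⊕ E = 5.
P[3]: D(K, A) = 8; 8 ⊕ 3 = B.
Blocks that differ from the original plaintext: P[3].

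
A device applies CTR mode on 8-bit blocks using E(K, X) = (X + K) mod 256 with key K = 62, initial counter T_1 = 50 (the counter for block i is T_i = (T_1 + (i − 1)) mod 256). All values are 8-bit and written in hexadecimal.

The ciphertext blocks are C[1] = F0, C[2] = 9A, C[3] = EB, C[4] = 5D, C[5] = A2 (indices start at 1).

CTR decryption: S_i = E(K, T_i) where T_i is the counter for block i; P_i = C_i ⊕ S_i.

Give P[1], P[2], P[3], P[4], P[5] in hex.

P[1] = 42, P[2] = 29, P[3] = 5F, P[4] = E8, P[5] = 14

P[1]: T = 50, S = E(K, T) = B2; F0 ⊕ B2 = 42.
P[2]: T = 51, S = E(K, T) = B3; 9A ⊕ B3 = 29.
P[3]: T = 52, S = E(K, T) = B4; EB ⊕ B4 = 5F.
P[4]: T = 53, S = E(K, T) = B5; 5D ⊕ B5 = E8.
P[5]: T = 54, S = E(K, T) = B6; A2 ⊕ B6 = 14.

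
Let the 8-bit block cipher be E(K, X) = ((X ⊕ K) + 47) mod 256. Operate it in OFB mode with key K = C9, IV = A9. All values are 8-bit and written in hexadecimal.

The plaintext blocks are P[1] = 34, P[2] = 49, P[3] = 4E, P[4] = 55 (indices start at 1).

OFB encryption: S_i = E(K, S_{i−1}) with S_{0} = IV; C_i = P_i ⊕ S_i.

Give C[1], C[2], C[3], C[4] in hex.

C[1] = 93, C[2] = FC, C[3] = 8D, C[4] = 04

C[1]: S = E(K, A9) = A7; 34 ⊕ A7 = 93.
C[2]: S = E(K, A7) = B5; 49 ⊕ B5 = FC.
C[3]: S = E(K, B5) = C3; 4E ⊕ C3 = 8D.
C[4]: S = E(K, C3) = 51; 55 ⊕ 51 = 04.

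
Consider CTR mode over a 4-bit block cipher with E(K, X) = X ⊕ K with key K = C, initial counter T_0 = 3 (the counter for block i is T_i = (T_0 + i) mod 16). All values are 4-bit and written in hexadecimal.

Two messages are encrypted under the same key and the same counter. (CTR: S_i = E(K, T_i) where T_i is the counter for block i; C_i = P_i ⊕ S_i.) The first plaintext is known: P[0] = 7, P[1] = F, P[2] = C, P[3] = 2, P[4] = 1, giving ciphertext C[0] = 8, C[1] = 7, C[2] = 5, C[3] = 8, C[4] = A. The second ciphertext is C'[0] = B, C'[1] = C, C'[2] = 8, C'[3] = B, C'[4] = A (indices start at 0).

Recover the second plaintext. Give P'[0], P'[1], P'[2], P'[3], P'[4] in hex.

P'[0] = 4, P'[1] = 4, P'[2] = 1, P'[3] = 1, P'[4] = 1

In CTR with a reused counter, both messages share the same keystream S_i, so C_i ⊕ C'_i = P_i ⊕ P'_i and thus P'_i = P_i ⊕ C_i ⊕ C'_i.
P'[0]: 7 ⊕ 8 ⊕ B = 4.
P'[1]: F ⊕ 7 ⊕ C = 4.
P'[2]: C ⊕ 5 ⊕ 8 = 1.
P'[3]: 2 ⊕ 8 ⊕ B = 1.
P'[4]: 1 ⊕ A ⊕ A = 1.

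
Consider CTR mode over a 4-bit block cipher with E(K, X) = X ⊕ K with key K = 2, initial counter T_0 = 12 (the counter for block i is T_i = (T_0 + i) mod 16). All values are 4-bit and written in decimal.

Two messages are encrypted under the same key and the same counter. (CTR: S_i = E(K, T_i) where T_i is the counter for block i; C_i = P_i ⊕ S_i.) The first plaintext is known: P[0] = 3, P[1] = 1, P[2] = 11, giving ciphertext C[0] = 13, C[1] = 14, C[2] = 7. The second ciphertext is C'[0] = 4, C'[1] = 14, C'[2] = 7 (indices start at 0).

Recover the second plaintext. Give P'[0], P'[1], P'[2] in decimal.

P'[0] = 10, P'[1] = 1, P'[2] = 11

In CTR with a reused counter, both messages share the same keystream S_i, so C_i ⊕ C'_i = P_i ⊕ P'_i and thus P'_i = P_i ⊕ C_i ⊕ C'_i.
P'[0]: 3 ⊕ 13 ⊕ 4 = 10.
P'[1]: 1 ⊕ 14 ⊕ 14 = 1.
P'[2]: 11 ⊕ 7 ⊕ 7 = 11.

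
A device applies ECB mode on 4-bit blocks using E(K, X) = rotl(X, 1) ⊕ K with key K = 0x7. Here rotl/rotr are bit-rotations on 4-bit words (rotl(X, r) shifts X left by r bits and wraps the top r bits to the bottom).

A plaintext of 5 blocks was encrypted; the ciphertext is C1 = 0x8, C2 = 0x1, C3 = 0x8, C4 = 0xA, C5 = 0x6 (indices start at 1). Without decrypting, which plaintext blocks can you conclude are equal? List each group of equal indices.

P1 = P3

ECB encrypts each block independently with the same key, so equal ciphertext blocks imply equal plaintext blocks.
C1 = C3 = 0x8, so P1 = P3.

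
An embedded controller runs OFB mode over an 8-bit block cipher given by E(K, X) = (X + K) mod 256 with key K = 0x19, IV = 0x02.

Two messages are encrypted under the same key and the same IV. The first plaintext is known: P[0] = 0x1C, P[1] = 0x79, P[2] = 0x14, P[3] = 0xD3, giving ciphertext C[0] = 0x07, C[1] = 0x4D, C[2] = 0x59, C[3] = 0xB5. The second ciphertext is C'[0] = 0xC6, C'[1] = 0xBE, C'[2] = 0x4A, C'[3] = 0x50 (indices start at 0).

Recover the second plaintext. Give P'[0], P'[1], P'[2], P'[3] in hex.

P'[0] = 0xDD, P'[1] = 0x8A, P'[2] = 0x07, P'[3] = 0x36

In OFB with a reused IV, both messages share the same keystream S_i, so C_i ⊕ C'_i = P_i ⊕ P'_i and thus P'_i = P_i ⊕ C_i ⊕ C'_i.
P'[0]: 0x1C ⊕ 0x07 ⊕ 0xC6 = 0xDD.
P'[1]: 0x79 ⊕ 0x4D ⊕ 0xBE = 0x8A.
P'[2]: 0x14 ⊕ 0x59 ⊕ 0x4A = 0x07.
P'[3]: 0xD3 ⊕ 0xB5 ⊕ 0x50 = 0x36.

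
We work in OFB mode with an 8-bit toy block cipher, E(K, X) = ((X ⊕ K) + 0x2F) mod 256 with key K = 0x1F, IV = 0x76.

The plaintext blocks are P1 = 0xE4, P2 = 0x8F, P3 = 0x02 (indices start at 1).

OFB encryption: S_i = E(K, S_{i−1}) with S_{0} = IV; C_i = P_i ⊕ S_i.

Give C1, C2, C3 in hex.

C1 = 0x7C, C2 = 0x39, C3 = 0xDA

C1: S = E(K, 0x76) = 0x98; 0xE4 ⊕ 0x98 = 0x7C.
C2: S = E(K, 0x98) = 0xB6; 0x8F ⊕ 0xB6 = 0x39.
C3: S = E(K, 0xB6) = 0xD8; 0x02 ⊕ 0xD8 = 0xDA.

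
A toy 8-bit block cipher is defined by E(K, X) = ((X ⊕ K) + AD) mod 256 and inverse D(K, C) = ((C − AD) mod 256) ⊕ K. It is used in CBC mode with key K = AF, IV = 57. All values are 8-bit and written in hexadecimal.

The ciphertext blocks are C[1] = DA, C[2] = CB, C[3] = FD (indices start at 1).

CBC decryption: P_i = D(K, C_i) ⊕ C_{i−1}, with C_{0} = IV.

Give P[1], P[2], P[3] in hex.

P[1]: D(K, DA) = 82; 82 ⊕ 57 = D5.
P[2]: D(K, CB) = B1; B1 ⊕ DA = 6B.
P[3]: D(K, FD) = FF; FF ⊕ CB = 34.

P[1] = D5, P[2] = 6B, P[3] = 34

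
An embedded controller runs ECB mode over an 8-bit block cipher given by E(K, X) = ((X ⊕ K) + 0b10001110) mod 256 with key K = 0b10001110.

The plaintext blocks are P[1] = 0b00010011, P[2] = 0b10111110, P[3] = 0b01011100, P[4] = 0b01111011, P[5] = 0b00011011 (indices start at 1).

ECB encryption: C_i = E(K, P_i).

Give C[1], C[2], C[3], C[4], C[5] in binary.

C[1]: E(K, 0b00010011) = 0b00101011.
C[2]: E(K, 0b10111110) = 0b10111110.
C[3]: E(K, 0b01011100) = 0b01100000.
C[4]: E(K, 0b01111011) = 0b10000011.
C[5]: E(K, 0b00011011) = 0b00100011.

C[1] = 0b00101011, C[2] = 0b10111110, C[3] = 0b01100000, C[4] = 0b10000011, C[5] = 0b00100011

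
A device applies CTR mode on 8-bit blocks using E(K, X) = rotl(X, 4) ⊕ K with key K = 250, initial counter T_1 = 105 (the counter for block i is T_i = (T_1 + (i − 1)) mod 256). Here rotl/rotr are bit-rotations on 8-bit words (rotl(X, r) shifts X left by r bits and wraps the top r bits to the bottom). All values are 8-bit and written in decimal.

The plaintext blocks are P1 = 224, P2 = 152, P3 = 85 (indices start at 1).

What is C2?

C2 = 196

CTR encryption: S_i = E(K, T_i) where T_i is the counter for block i; C_i = P_i ⊕ S_i.
C1: T = 105, S = E(K, T) = 108; 224 ⊕ 108 = 140.
C2: T = 106, S = E(K, T) = 92; 152 ⊕ 92 = 196.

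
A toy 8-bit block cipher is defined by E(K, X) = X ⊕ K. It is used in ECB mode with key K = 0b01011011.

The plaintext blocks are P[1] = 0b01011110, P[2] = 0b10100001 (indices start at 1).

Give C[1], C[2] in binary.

C[1] = 0b00000101, C[2] = 0b11111010

ECB encryption: C_i = E(K, P_i).
C[1]: E(K, 0b01011110) = 0b00000101.
C[2]: E(K, 0b10100001) = 0b11111010.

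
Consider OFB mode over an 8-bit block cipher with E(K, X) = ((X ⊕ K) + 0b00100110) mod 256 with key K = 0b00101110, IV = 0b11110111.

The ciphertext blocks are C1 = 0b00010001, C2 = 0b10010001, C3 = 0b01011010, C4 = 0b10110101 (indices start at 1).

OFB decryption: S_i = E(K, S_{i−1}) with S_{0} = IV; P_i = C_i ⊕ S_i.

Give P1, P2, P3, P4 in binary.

P1 = 0b11101110, P2 = 0b01100110, P3 = 0b10100101, P4 = 0b01000010

P1: S = E(K, 0b11110111) = 0b11111111; 0b00010001 ⊕ 0b11111111 = 0b11101110.
P2: S = E(K, 0b11111111) = 0b11110111; 0b10010001 ⊕ 0b11110111 = 0b01100110.
P3: S = E(K, 0b11110111) = 0b11111111; 0b01011010 ⊕ 0b11111111 = 0b10100101.
P4: S = E(K, 0b11111111) = 0b11110111; 0b10110101 ⊕ 0b11110111 = 0b01000010.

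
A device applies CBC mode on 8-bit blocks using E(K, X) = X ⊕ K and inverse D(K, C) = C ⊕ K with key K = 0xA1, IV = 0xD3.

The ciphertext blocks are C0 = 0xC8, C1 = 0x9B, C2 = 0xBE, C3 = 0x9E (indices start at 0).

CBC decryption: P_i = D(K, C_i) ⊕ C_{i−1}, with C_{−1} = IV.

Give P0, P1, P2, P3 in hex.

P0 = 0xBA, P1 = 0xF2, P2 = 0x84, P3 = 0x81

P0: D(K, 0xC8) = 0x69; 0x69 ⊕ 0xD3 = 0xBA.
P1: D(K, 0x9B) = 0x3A; 0x3A ⊕ 0xC8 = 0xF2.
P2: D(K, 0xBE) = 0x1F; 0x1F ⊕ 0x9B = 0x84.
P3: D(K, 0x9E) = 0x3F; 0x3F ⊕ 0xBE = 0x81.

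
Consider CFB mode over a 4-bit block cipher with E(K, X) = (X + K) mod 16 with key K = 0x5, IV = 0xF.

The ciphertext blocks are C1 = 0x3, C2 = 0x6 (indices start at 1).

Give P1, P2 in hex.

CFB decryption: P_i = C_i ⊕ E(K, C_{i−1}), with C_{0} = IV.
P1: E(K, 0xF) = 0x4; 0x3 ⊕ 0x4 = 0x7.
P2: E(K, 0x3) = 0x8; 0x6 ⊕ 0x8 = 0xE.

P1 = 0x7, P2 = 0xE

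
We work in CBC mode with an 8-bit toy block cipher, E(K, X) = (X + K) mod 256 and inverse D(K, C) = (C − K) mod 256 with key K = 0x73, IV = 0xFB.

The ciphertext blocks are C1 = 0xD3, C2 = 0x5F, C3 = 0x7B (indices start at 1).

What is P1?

P1 = 0x9B

CBC decryption: P_i = D(K, C_i) ⊕ C_{i−1}, with C_{0} = IV.
P1: D(K, 0xD3) = 0x60; 0x60 ⊕ 0xFB = 0x9B.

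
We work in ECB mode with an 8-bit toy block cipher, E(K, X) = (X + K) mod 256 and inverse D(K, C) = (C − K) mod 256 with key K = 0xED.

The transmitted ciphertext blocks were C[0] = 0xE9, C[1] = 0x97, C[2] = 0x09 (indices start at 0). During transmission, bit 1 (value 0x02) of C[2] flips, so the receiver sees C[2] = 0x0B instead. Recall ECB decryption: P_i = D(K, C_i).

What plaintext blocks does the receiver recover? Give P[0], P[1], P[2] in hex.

Only C[2] changed, to 0x0B. In ECB, a change in C_i affects only P_i. Decrypting the received ciphertext:
P[0]: D(K, 0xE9) = 0xFC.
P[1]: D(K, 0x97) = 0xAA.
P[2]: D(K, 0x0B) = 0x1E.
Blocks that differ from the original plaintext: P[2].

P[0] = 0xFC, P[1] = 0xAA, P[2] = 0x1E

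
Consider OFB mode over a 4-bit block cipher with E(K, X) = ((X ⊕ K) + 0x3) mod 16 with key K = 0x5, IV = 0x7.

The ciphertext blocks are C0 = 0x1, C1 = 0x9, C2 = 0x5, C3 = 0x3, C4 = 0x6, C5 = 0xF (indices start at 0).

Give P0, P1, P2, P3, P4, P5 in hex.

OFB decryption: S_i = E(K, S_{i−1}) with S_{−1} = IV; P_i = C_i ⊕ S_i.
P0: S = E(K, 0x7) = 0x5; 0x1 ⊕ 0x5 = 0x4.
P1: S = E(K, 0x5) = 0x3; 0x9 ⊕ 0x3 = 0xA.
P2: S = E(K, 0x3) = 0x9; 0x5 ⊕ 0x9 = 0xC.
P3: S = E(K, 0x9) = 0xF; 0x3 ⊕ 0xF = 0xC.
P4: S = E(K, 0xF) = 0xD; 0x6 ⊕ 0xD = 0xB.
P5: S = E(K, 0xD) = 0xB; 0xF ⊕ 0xB = 0x4.

P0 = 0x4, P1 = 0xA, P2 = 0xC, P3 = 0xC, P4 = 0xB, P5 = 0x4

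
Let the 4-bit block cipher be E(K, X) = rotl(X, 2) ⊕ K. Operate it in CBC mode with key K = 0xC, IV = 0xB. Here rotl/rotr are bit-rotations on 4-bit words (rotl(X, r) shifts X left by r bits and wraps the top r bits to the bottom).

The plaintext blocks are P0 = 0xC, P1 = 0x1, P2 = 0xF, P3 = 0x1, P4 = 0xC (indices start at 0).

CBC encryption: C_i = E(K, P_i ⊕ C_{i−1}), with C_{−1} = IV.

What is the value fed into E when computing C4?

C0: P0 ⊕ 0xB = 0x7; E(K, 0x7) = 0x1.
C1: P1 ⊕ 0x1 = 0x0; E(K, 0x0) = 0xC.
C2: P2 ⊕ 0xC = 0x3; E(K, 0x3) = 0x0.
C3: P3 ⊕ 0x0 = 0x1; E(K, 0x1) = 0x8.
C4: P4 ⊕ 0x8 = 0x4; E(K, 0x4) = 0xD.
So the input to E for block 4 is 0x4.

0x4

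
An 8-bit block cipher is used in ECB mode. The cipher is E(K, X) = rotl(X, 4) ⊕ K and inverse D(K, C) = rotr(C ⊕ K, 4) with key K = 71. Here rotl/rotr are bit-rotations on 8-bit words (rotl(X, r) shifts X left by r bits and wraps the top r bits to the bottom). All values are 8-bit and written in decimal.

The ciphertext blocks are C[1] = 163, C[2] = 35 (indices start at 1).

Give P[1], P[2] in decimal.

ECB decryption: P_i = D(K, C_i).
P[1]: D(K, 163) = 78.
P[2]: D(K, 35) = 70.

P[1] = 78, P[2] = 70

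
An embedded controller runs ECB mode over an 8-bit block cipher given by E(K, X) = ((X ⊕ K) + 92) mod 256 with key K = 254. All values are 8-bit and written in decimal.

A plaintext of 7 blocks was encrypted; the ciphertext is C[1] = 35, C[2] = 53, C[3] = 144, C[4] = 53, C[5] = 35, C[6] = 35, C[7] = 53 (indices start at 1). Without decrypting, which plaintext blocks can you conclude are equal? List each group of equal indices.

ECB encrypts each block independently with the same key, so equal ciphertext blocks imply equal plaintext blocks.
C[1] = C[5] = C[6] = 35, so P[1] = P[5] = P[6].
C[2] = C[4] = C[7] = 53, so P[2] = P[4] = P[7].

P[1] = P[5] = P[6]; P[2] = P[4] = P[7]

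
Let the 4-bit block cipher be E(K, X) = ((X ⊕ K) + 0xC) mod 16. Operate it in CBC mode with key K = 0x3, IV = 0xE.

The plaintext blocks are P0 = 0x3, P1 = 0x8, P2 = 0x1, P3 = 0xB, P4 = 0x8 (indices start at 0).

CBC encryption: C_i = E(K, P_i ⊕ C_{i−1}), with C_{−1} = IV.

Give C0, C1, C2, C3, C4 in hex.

C0 = 0xA, C1 = 0xD, C2 = 0xB, C3 = 0xF, C4 = 0x0

C0: P0 ⊕ 0xE = 0xD; E(K, 0xD) = 0xA.
C1: P1 ⊕ 0xA = 0x2; E(K, 0x2) = 0xD.
C2: P2 ⊕ 0xD = 0xC; E(K, 0xC) = 0xB.
C3: P3 ⊕ 0xB = 0x0; E(K, 0x0) = 0xF.
C4: P4 ⊕ 0xF = 0x7; E(K, 0x7) = 0x0.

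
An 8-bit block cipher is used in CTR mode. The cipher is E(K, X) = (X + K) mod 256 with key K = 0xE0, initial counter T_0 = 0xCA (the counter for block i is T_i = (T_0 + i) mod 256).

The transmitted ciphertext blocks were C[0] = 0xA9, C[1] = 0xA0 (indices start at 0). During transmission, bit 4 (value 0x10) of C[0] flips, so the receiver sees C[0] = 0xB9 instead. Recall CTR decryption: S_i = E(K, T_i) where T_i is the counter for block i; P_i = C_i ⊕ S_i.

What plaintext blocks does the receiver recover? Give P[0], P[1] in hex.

P[0] = 0x13, P[1] = 0x0B

Only C[0] changed, to 0xB9. In CTR, a change in C_i flips the same bit in P_i only; the keystream is unaffected. Decrypting the received ciphertext:
P[0]: T = 0xCA, S = E(K, T) = 0xAA; 0xB9 ⊕ 0xAA = 0x13.
P[1]: T = 0xCB, S = E(K, T) = 0xAB; 0xA0 ⊕ 0xAB = 0x0B.
Blocks that differ from the original plaintext: P[0].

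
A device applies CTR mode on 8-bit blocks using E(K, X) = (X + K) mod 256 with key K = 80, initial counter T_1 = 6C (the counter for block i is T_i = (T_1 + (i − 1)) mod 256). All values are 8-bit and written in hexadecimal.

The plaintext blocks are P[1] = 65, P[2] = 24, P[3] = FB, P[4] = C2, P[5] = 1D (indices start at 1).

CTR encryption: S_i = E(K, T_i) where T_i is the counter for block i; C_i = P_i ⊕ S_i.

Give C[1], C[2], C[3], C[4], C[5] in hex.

C[1]: T = 6C, S = E(K, T) = EC; 65 ⊕ EC = 89.
C[2]: T = 6D, S = E(K, T) = ED; 24 ⊕ ED = C9.
C[3]: T = 6E, S = E(K, T) = EE; FB ⊕ EE = 15.
C[4]: T = 6F, S = E(K, T) = EF; C2 ⊕ EF = 2D.
C[5]: T = 70, S = E(K, T) = F0; 1D ⊕ F0 = ED.

C[1] = 89, C[2] = C9, C[3] = 15, C[4] = 2D, C[5] = ED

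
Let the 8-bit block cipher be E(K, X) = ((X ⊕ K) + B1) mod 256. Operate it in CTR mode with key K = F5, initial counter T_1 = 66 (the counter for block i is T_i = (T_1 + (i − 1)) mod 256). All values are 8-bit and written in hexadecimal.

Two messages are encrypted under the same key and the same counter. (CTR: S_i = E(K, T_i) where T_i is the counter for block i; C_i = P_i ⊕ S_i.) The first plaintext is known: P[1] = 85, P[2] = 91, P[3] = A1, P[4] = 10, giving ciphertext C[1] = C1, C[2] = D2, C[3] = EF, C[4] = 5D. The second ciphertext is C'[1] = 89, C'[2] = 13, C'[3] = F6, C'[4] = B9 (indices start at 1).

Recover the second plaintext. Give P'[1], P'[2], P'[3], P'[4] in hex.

P'[1] = CD, P'[2] = 50, P'[3] = B8, P'[4] = F4

In CTR with a reused counter, both messages share the same keystream S_i, so C_i ⊕ C'_i = P_i ⊕ P'_i and thus P'_i = P_i ⊕ C_i ⊕ C'_i.
P'[1]: 85 ⊕ C1 ⊕ 89 = CD.
P'[2]: 91 ⊕ D2 ⊕ 13 = 50.
P'[3]: A1 ⊕ EF ⊕ F6 = B8.
P'[4]: 10 ⊕ 5D ⊕ B9 = F4.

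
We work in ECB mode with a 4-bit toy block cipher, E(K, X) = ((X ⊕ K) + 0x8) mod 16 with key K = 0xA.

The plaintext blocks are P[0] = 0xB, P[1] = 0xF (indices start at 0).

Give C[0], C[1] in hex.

C[0] = 0x9, C[1] = 0xD

ECB encryption: C_i = E(K, P_i).
C[0]: E(K, 0xB) = 0x9.
C[1]: E(K, 0xF) = 0xD.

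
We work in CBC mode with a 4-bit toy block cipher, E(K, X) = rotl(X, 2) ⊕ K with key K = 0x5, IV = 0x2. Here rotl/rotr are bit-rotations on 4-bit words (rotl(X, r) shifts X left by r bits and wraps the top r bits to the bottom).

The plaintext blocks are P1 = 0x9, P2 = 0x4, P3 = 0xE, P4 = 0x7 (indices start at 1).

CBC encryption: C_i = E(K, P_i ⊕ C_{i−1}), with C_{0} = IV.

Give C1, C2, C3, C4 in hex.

C1 = 0xB, C2 = 0xA, C3 = 0x4, C4 = 0x9

C1: P1 ⊕ 0x2 = 0xB; E(K, 0xB) = 0xB.
C2: P2 ⊕ 0xB = 0xF; E(K, 0xF) = 0xA.
C3: P3 ⊕ 0xA = 0x4; E(K, 0x4) = 0x4.
C4: P4 ⊕ 0x4 = 0x3; E(K, 0x3) = 0x9.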